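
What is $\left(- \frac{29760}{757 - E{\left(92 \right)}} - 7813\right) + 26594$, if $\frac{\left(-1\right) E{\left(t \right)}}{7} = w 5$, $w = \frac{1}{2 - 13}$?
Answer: $\frac{12950391}{691} \approx 18742.0$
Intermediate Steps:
$w = - \frac{1}{11}$ ($w = \frac{1}{-11} = - \frac{1}{11} \approx -0.090909$)
$E{\left(t \right)} = \frac{35}{11}$ ($E{\left(t \right)} = - 7 \left(\left(- \frac{1}{11}\right) 5\right) = \left(-7\right) \left(- \frac{5}{11}\right) = \frac{35}{11}$)
$\left(- \frac{29760}{757 - E{\left(92 \right)}} - 7813\right) + 26594 = \left(- \frac{29760}{757 - \frac{35}{11}} - 7813\right) + 26594 = \left(- \frac{29760}{\frac{8292}{11}} - 7813\right) + 26594 = \left(\left(-29760\right) \frac{11}{8292} - 7813\right) + 26594 = \left(- \frac{27280}{691} - 7813\right) + 26594 = - \frac{5426063}{691} + 26594 = \frac{12950391}{691}$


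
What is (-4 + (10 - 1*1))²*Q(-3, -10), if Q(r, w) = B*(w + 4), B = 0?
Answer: 0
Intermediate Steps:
Q(r, w) = 0 (Q(r, w) = 0*(w + 4) = 0*(4 + w) = 0)
(-4 + (10 - 1*1))²*Q(-3, -10) = (-4 + (10 - 1*1))²*0 = (-4 + (10 - 1))²*0 = (-4 + 9)²*0 = 5²*0 = 25*0 = 0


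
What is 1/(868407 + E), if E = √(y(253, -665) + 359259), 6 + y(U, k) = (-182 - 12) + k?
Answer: 868407/754130359255 - √358394/754130359255 ≈ 1.1507e-6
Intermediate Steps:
y(U, k) = -200 + k (y(U, k) = -6 + ((-182 - 12) + k) = -6 + (-194 + k) = -200 + k)
E = √358394 (E = √((-200 - 665) + 359259) = √(-865 + 359259) = √358394 ≈ 598.66)
1/(868407 + E) = 1/(868407 + √358394)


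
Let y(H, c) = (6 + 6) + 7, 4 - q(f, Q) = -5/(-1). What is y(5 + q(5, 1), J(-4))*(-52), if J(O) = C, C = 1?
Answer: -988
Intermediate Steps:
q(f, Q) = -1 (q(f, Q) = 4 - (-5)/(-1) = 4 - (-5)*(-1) = 4 - 1*5 = 4 - 5 = -1)
J(O) = 1
y(H, c) = 19 (y(H, c) = 12 + 7 = 19)
y(5 + q(5, 1), J(-4))*(-52) = 19*(-52) = -988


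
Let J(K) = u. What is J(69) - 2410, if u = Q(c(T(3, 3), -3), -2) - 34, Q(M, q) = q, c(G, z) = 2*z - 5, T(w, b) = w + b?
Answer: -2446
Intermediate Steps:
T(w, b) = b + w
c(G, z) = -5 + 2*z
u = -36 (u = -2 - 34 = -36)
J(K) = -36
J(69) - 2410 = -36 - 2410 = -2446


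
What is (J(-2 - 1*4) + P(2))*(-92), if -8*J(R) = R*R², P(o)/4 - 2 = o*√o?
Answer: -3220 - 736*√2 ≈ -4260.9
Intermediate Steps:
P(o) = 8 + 4*o^(3/2) (P(o) = 8 + 4*(o*√o) = 8 + 4*o^(3/2))
J(R) = -R³/8 (J(R) = -R*R²/8 = -R³/8)
(J(-2 - 1*4) + P(2))*(-92) = (-(-2 - 1*4)³/8 + (8 + 4*2^(3/2)))*(-92) = (-(-2 - 4)³/8 + (8 + 4*(2*√2)))*(-92) = (-⅛*(-6)³ + (8 + 8*√2))*(-92) = (-⅛*(-216) + (8 + 8*√2))*(-92) = (27 + (8 + 8*√2))*(-92) = (35 + 8*√2)*(-92) = -3220 - 736*√2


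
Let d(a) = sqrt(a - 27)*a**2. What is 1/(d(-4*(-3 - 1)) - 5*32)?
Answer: -5/23328 - I*sqrt(11)/2916 ≈ -0.00021433 - 0.0011374*I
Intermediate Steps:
d(a) = a**2*sqrt(-27 + a) (d(a) = sqrt(-27 + a)*a**2 = a**2*sqrt(-27 + a))
1/(d(-4*(-3 - 1)) - 5*32) = 1/((-4*(-3 - 1))**2*sqrt(-27 - 4*(-3 - 1)) - 5*32) = 1/((-4*(-4))**2*sqrt(-27 - 4*(-4)) - 160) = 1/(16**2*sqrt(-27 + 16) - 160) = 1/(256*sqrt(-11) - 160) = 1/(256*(I*sqrt(11)) - 160) = 1/(256*I*sqrt(11) - 160) = 1/(-160 + 256*I*sqrt(11))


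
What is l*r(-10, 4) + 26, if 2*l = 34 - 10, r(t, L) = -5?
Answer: -34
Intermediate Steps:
l = 12 (l = (34 - 10)/2 = (½)*24 = 12)
l*r(-10, 4) + 26 = 12*(-5) + 26 = -60 + 26 = -34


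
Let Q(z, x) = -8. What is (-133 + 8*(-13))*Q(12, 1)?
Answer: 1896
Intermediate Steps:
(-133 + 8*(-13))*Q(12, 1) = (-133 + 8*(-13))*(-8) = (-133 - 104)*(-8) = -237*(-8) = 1896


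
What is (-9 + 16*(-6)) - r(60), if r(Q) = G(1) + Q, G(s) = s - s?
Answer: -165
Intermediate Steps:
G(s) = 0
r(Q) = Q (r(Q) = 0 + Q = Q)
(-9 + 16*(-6)) - r(60) = (-9 + 16*(-6)) - 1*60 = (-9 - 96) - 60 = -105 - 60 = -165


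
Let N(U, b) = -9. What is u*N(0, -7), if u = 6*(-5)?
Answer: 270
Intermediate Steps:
u = -30
u*N(0, -7) = -30*(-9) = 270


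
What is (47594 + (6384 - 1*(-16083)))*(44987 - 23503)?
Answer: 1505190524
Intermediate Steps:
(47594 + (6384 - 1*(-16083)))*(44987 - 23503) = (47594 + (6384 + 16083))*21484 = (47594 + 22467)*21484 = 70061*21484 = 1505190524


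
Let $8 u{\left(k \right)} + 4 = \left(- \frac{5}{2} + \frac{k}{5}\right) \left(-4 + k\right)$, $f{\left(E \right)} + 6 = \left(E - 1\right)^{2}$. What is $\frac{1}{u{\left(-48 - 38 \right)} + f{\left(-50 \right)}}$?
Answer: $\frac{8}{22529} \approx 0.0003551$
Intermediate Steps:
$f{\left(E \right)} = -6 + \left(-1 + E\right)^{2}$ ($f{\left(E \right)} = -6 + \left(E - 1\right)^{2} = -6 + \left(-1 + E\right)^{2}$)
$u{\left(k \right)} = - \frac{1}{2} + \frac{\left(-4 + k\right) \left(- \frac{5}{2} + \frac{k}{5}\right)}{8}$ ($u{\left(k \right)} = - \frac{1}{2} + \frac{\left(- \frac{5}{2} + \frac{k}{5}\right) \left(-4 + k\right)}{8} = - \frac{1}{2} + \frac{\left(-4 + k\right) \left(- \frac{5}{2} + \frac{k}{5}\right)}{8}$)
$\frac{1}{u{\left(-48 - 38 \right)} + f{\left(-50 \right)}} = \frac{1}{\left(\frac{3}{4} - \frac{33 \left(-48 - 38\right)}{80} + \frac{\left(-48 - 38\right)^{2}}{40}\right) - \left(6 - \left(-1 - 50\right)^{2}\right)} = \frac{1}{\left(\frac{3}{4} - \frac{33 \left(-48 - 38\right)}{80} + \frac{\left(-48 - 38\right)^{2}}{40}\right) - \left(6 - \left(-51\right)^{2}\right)} = \frac{1}{\left(\frac{3}{4} - - \frac{1419}{40} + \frac{\left(-86\right)^{2}}{40}\right) + \left(-6 + 2601\right)} = \frac{1}{\left(\frac{3}{4} + \frac{1419}{40} + \frac{1}{40} \cdot 7396\right) + 2595} = \frac{1}{\left(\frac{3}{4} + \frac{1419}{40} + \frac{1849}{10}\right) + 2595} = \frac{1}{\frac{1769}{8} + 2595} = \frac{1}{\frac{22529}{8}} = \frac{8}{22529}$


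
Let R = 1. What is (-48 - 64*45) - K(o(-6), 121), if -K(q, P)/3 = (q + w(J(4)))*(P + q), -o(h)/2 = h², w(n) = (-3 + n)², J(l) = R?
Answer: -12924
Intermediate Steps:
J(l) = 1
o(h) = -2*h²
K(q, P) = -3*(4 + q)*(P + q) (K(q, P) = -3*(q + (-3 + 1)²)*(P + q) = -3*(q + (-2)²)*(P + q) = -3*(q + 4)*(P + q) = -3*(4 + q)*(P + q))
(-48 - 64*45) - K(o(-6), 121) = (-48 - 64*45) - (-12*121 - (-24)*(-6)² - 3*(-2*(-6)²)² - 3*121*(-2*(-6)²)) = (-48 - 2880) - (-1452 - (-24)*36 - 3*(-2*36)² - 3*121*(-2*36)) = -2928 - (-1452 - 12*(-72) - 3*(-72)² - 3*121*(-72)) = -2928 - (-1452 + 864 - 3*5184 + 26136) = -2928 - (-1452 + 864 - 15552 + 26136) = -2928 - 1*9996 = -2928 - 9996 = -12924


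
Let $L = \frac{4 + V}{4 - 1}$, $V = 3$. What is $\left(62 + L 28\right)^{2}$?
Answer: $\frac{145924}{9} \approx 16214.0$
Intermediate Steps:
$L = \frac{7}{3}$ ($L = \frac{4 + 3}{4 - 1} = \frac{7}{3} \approx 2.3333$)
$\left(62 + L 28\right)^{2} = \left(62 + \frac{7}{3} \cdot 28\right)^{2} = \left(62 + \frac{196}{3}\right)^{2} = \left(\frac{382}{3}\right)^{2} = \frac{145924}{9}$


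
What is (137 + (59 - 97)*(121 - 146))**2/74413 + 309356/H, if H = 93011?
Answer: 132919022287/6921227543 ≈ 19.205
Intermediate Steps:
(137 + (59 - 97)*(121 - 146))**2/74413 + 309356/H = (137 + (59 - 97)*(121 - 146))**2/74413 + 309356/93011 = (137 - 38*(-25))**2*(1/74413) + 309356*(1/93011) = (137 + 950)**2*(1/74413) + 309356/93011 = 1087**2*(1/74413) + 309356/93011 = 1181569*(1/74413) + 309356/93011 = 1181569/74413 + 309356/93011 = 132919022287/6921227543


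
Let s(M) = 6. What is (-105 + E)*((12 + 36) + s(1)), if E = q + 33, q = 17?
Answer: -2970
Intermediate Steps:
E = 50 (E = 17 + 33 = 50)
(-105 + E)*((12 + 36) + s(1)) = (-105 + 50)*((12 + 36) + 6) = -55*(48 + 6) = -55*54 = -2970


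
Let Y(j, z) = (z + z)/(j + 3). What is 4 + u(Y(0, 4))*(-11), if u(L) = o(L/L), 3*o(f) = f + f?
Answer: -10/3 ≈ -3.3333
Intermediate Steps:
o(f) = 2*f/3 (o(f) = (f + f)/3 = (2*f)/3 = 2*f/3)
Y(j, z) = 2*z/(3 + j) (Y(j, z) = (2*z)/(3 + j) = 2*z/(3 + j))
u(L) = ⅔ (u(L) = 2*(L/L)/3 = (⅔)*1 = ⅔)
4 + u(Y(0, 4))*(-11) = 4 + (⅔)*(-11) = 4 - 22/3 = -10/3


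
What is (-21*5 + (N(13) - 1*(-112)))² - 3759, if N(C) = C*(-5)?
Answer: -395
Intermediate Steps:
N(C) = -5*C
(-21*5 + (N(13) - 1*(-112)))² - 3759 = (-21*5 + (-5*13 - 1*(-112)))² - 3759 = (-105 + (-65 + 112))² - 3759 = (-105 + 47)² - 3759 = (-58)² - 3759 = 3364 - 3759 = -395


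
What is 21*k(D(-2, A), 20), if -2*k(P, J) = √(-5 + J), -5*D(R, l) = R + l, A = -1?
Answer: -21*√15/2 ≈ -40.666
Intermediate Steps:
D(R, l) = -R/5 - l/5 (D(R, l) = -(R + l)/5 = -R/5 - l/5)
k(P, J) = -√(-5 + J)/2
21*k(D(-2, A), 20) = 21*(-√(-5 + 20)/2) = 21*(-√15/2) = -21*√15/2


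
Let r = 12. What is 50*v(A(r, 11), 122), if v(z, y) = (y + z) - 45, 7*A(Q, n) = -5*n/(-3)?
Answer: 83600/21 ≈ 3981.0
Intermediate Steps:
A(Q, n) = 5*n/21 (A(Q, n) = (-5*n/(-3))/7 = (-5*n*(-⅓))/7 = (5*n/3)/7 = 5*n/21)
v(z, y) = -45 + y + z
50*v(A(r, 11), 122) = 50*(-45 + 122 + (5/21)*11) = 50*(-45 + 122 + 55/21) = 50*(1672/21) = 83600/21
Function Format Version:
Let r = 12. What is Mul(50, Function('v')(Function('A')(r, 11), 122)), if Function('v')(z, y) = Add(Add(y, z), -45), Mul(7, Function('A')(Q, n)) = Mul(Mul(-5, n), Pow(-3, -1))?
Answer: Rational(83600, 21) ≈ 3981.0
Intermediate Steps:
Function('A')(Q, n) = Mul(Rational(5, 21), n) (Function('A')(Q, n) = Mul(Rational(1, 7), Mul(Mul(-5, n), Pow(-3, -1))) = Mul(Rational(1, 7), Mul(Mul(-5, n), Rational(-1, 3))) = Mul(Rational(1, 7), Mul(Rational(5, 3), n)) = Mul(Rational(5, 21), n))
Function('v')(z, y) = Add(-45, y, z)
Mul(50, Function('v')(Function('A')(r, 11), 122)) = Mul(50, Add(-45, 122, Mul(Rational(5, 21), 11))) = Mul(50, Add(-45, 122, Rational(55, 21))) = Mul(50, Rational(1672, 21)) = Rational(83600, 21)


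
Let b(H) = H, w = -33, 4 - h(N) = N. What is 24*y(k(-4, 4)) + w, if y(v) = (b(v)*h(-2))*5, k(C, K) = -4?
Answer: -2913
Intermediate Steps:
h(N) = 4 - N
y(v) = 30*v (y(v) = (v*(4 - 1*(-2)))*5 = (v*(4 + 2))*5 = (v*6)*5 = (6*v)*5 = 30*v)
24*y(k(-4, 4)) + w = 24*(30*(-4)) - 33 = 24*(-120) - 33 = -2880 - 33 = -2913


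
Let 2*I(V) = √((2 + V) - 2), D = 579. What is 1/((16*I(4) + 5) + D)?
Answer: 1/600 ≈ 0.0016667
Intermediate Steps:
I(V) = √V/2 (I(V) = √((2 + V) - 2)/2 = √V/2)
1/((16*I(4) + 5) + D) = 1/((16*(√4/2) + 5) + 579) = 1/((16*((½)*2) + 5) + 579) = 1/((16*1 + 5) + 579) = 1/((16 + 5) + 579) = 1/(21 + 579) = 1/600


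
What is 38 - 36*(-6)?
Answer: 254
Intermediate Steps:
38 - 36*(-6) = 38 + 216 = 254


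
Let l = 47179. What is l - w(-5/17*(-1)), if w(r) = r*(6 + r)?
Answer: 13634196/289 ≈ 47177.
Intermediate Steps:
l - w(-5/17*(-1)) = 47179 - -5/17*(-1)*(6 - 5/17*(-1)) = 47179 - -5*1/17*(-1)*(6 - 5*1/17*(-1)) = 47179 - (-5/17*(-1))*(6 - 5/17*(-1)) = 47179 - 5*(6 + 5/17)/17 = 47179 - 5*107/(17*17) = 47179 - 1*535/289 = 47179 - 535/289 = 13634196/289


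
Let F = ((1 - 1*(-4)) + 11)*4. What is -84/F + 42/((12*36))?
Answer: -175/144 ≈ -1.2153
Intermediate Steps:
F = 64 (F = ((1 + 4) + 11)*4 = (5 + 11)*4 = 16*4 = 64)
-84/F + 42/((12*36)) = -84/64 + 42/((12*36)) = -84*1/64 + 42/432 = -21/16 + 42*(1/432) = -21/16 + 7/72 = -175/144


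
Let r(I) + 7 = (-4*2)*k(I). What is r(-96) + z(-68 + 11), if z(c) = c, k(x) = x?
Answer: 704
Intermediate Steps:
r(I) = -7 - 8*I (r(I) = -7 + (-4*2)*I = -7 - 8*I)
r(-96) + z(-68 + 11) = (-7 - 8*(-96)) + (-68 + 11) = (-7 + 768) - 57 = 761 - 57 = 704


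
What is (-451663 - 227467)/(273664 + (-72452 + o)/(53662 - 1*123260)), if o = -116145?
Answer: -47266089740/19046655669 ≈ -2.4816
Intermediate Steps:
(-451663 - 227467)/(273664 + (-72452 + o)/(53662 - 1*123260)) = (-451663 - 227467)/(273664 + (-72452 - 116145)/(53662 - 1*123260)) = -679130/(273664 - 188597/(53662 - 123260)) = -679130/(273664 - 188597/(-69598)) = -679130/(273664 - 188597*(-1/69598)) = -679130/(273664 + 188597/69598) = -679130/19046655669/69598 = -679130*69598/19046655669 = -47266089740/19046655669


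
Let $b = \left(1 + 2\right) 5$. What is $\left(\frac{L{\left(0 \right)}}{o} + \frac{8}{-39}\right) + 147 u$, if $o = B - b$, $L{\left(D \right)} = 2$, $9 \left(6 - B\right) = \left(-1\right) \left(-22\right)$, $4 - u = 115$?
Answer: $- \frac{65546915}{4017} \approx -16317.0$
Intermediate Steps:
$b = 15$ ($b = 3 \cdot 5 = 15$)
$u = -111$ ($u = 4 - 115 = -111$)
$B = \frac{32}{9}$ ($B = 6 - \frac{\left(-1\right) \left(-22\right)}{9} = 6 - \frac{22}{9} = \frac{32}{9} \approx 3.5556$)
$o = - \frac{103}{9}$ ($o = \frac{32}{9} - 15 = - \frac{103}{9} \approx -11.444$)
$\left(\frac{L{\left(0 \right)}}{o} + \frac{8}{-39}\right) + 147 u = \left(\frac{2}{- \frac{103}{9}} + \frac{8}{-39}\right) + 147 \left(-111\right) = \left(2 \left(- \frac{9}{103}\right) + 8 \left(- \frac{1}{39}\right)\right) - 16317 = \left(- \frac{18}{103} - \frac{8}{39}\right) - 16317 = - \frac{1526}{4017} - 16317 = - \frac{65546915}{4017}$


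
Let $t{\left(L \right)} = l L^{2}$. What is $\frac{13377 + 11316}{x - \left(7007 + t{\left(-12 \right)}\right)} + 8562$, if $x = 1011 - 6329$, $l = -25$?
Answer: $\frac{74678757}{8725} \approx 8559.2$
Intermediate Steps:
$t{\left(L \right)} = - 25 L^{2}$
$x = -5318$ ($x = 1011 - 6329 = -5318$)
$\frac{13377 + 11316}{x - \left(7007 + t{\left(-12 \right)}\right)} + 8562 = \frac{13377 + 11316}{-5318 - \left(7007 - 25 \left(-12\right)^{2}\right)} + 8562 = \frac{24693}{-5318 - \left(7007 - 3600\right)} + 8562 = \frac{24693}{-5318 - 3407} + 8562 = \frac{24693}{-8725} + 8562 = 24693 \left(- \frac{1}{8725}\right) + 8562 = - \frac{24693}{8725} + 8562 = \frac{74678757}{8725}$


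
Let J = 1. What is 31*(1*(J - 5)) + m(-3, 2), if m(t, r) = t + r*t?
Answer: -133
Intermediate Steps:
31*(1*(J - 5)) + m(-3, 2) = 31*(1*(1 - 5)) - 3*(1 + 2) = 31*(1*(-4)) - 3*3 = 31*(-4) - 9 = -124 - 9 = -133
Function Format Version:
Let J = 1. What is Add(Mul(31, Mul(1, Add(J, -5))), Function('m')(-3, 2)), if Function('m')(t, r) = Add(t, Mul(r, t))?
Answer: -133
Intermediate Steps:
Add(Mul(31, Mul(1, Add(J, -5))), Function('m')(-3, 2)) = Add(Mul(31, Mul(1, Add(1, -5))), Mul(-3, Add(1, 2))) = Add(Mul(31, Mul(1, -4)), Mul(-3, 3)) = Add(Mul(31, -4), -9) = Add(-124, -9) = -133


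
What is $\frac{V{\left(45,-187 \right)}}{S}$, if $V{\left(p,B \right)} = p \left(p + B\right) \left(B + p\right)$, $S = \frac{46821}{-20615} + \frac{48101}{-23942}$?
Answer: $- \frac{447850401755400}{2112590497} \approx -2.1199 \cdot 10^{5}$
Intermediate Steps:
$S = - \frac{2112590497}{493564330}$ ($S = 46821 \left(- \frac{1}{20615}\right) + 48101 \left(- \frac{1}{23942}\right) = - \frac{46821}{20615} - \frac{48101}{23942} = - \frac{2112590497}{493564330} \approx -4.2803$)
$V{\left(p,B \right)} = p \left(B + p\right)^{2}$ ($V{\left(p,B \right)} = p \left(B + p\right) \left(B + p\right) = p \left(B + p\right)^{2}$)
$\frac{V{\left(45,-187 \right)}}{S} = \frac{45 \left(-187 + 45\right)^{2}}{- \frac{2112590497}{493564330}} = 45 \left(-142\right)^{2} \left(- \frac{493564330}{2112590497}\right) = 45 \cdot 20164 \left(- \frac{493564330}{2112590497}\right) = 907380 \left(- \frac{493564330}{2112590497}\right) = - \frac{447850401755400}{2112590497}$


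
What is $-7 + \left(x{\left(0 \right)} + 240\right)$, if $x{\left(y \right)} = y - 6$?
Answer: $227$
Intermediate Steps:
$x{\left(y \right)} = -6 + y$ ($x{\left(y \right)} = y - 6 = -6 + y$)
$-7 + \left(x{\left(0 \right)} + 240\right) = -7 + \left(\left(-6 + 0\right) + 240\right) = -7 + \left(-6 + 240\right) = -7 + 234 = 227$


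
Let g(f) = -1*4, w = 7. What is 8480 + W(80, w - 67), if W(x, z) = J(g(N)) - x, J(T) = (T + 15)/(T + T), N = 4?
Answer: 67189/8 ≈ 8398.6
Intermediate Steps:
g(f) = -4
J(T) = (15 + T)/(2*T) (J(T) = (15 + T)/((2*T)) = (15 + T)*(1/(2*T)) = (15 + T)/(2*T))
W(x, z) = -11/8 - x (W(x, z) = (½)*(15 - 4)/(-4) - x = (½)*(-¼)*11 - x = -11/8 - x)
8480 + W(80, w - 67) = 8480 + (-11/8 - 1*80) = 8480 + (-11/8 - 80) = 8480 - 651/8 = 67189/8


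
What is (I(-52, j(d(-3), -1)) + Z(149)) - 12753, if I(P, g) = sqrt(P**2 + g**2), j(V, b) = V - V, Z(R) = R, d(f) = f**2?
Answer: -12552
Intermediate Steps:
j(V, b) = 0
(I(-52, j(d(-3), -1)) + Z(149)) - 12753 = (sqrt((-52)**2 + 0**2) + 149) - 12753 = (sqrt(2704 + 0) + 149) - 12753 = (sqrt(2704) + 149) - 12753 = (52 + 149) - 12753 = 201 - 12753 = -12552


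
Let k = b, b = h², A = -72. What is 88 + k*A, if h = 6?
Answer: -2504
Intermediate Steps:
b = 36 (b = 6² = 36)
k = 36
88 + k*A = 88 + 36*(-72) = 88 - 2592 = -2504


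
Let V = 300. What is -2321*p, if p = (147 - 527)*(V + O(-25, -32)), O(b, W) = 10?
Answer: 273413800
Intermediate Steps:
p = -117800 (p = (147 - 527)*(300 + 10) = -380*310 = -117800)
-2321*p = -2321*(-117800) = 273413800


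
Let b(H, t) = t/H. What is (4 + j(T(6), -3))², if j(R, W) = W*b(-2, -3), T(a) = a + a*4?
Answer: ¼ ≈ 0.25000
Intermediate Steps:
b(H, t) = t/H
T(a) = 5*a (T(a) = a + 4*a = 5*a)
j(R, W) = 3*W/2 (j(R, W) = W*(-3/(-2)) = W*(-3*(-½)) = W*(3/2) = 3*W/2)
(4 + j(T(6), -3))² = (4 + (3/2)*(-3))² = (4 - 9/2)² = (-½)² = ¼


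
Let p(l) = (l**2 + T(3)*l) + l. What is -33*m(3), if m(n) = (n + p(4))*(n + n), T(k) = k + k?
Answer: -9306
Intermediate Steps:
T(k) = 2*k
p(l) = l**2 + 7*l (p(l) = (l**2 + (2*3)*l) + l = (l**2 + 6*l) + l = l**2 + 7*l)
m(n) = 2*n*(44 + n) (m(n) = (n + 4*(7 + 4))*(n + n) = (n + 4*11)*(2*n) = (n + 44)*(2*n) = (44 + n)*(2*n) = 2*n*(44 + n))
-33*m(3) = -66*3*(44 + 3) = -66*3*47 = -33*282 = -9306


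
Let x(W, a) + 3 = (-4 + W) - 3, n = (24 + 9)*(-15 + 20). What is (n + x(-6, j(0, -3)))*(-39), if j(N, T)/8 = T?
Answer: -5811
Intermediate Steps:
n = 165 (n = 33*5 = 165)
j(N, T) = 8*T
x(W, a) = -10 + W (x(W, a) = -3 + ((-4 + W) - 3) = -3 + (-7 + W) = -10 + W)
(n + x(-6, j(0, -3)))*(-39) = (165 + (-10 - 6))*(-39) = (165 - 16)*(-39) = 149*(-39) = -5811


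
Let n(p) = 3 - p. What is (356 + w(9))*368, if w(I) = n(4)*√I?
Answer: 129904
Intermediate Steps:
w(I) = -√I (w(I) = (3 - 1*4)*√I = (3 - 4)*√I = -√I)
(356 + w(9))*368 = (356 - √9)*368 = (356 - 1*3)*368 = (356 - 3)*368 = 353*368 = 129904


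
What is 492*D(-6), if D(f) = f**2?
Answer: 17712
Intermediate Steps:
492*D(-6) = 492*(-6)**2 = 492*36 = 17712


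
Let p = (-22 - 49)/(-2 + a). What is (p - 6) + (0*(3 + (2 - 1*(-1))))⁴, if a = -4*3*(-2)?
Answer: -203/22 ≈ -9.2273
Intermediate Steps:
a = 24 (a = -12*(-2) = 24)
p = -71/22 (p = (-22 - 49)/(-2 + 24) = -71/22 ≈ -3.2273)
(p - 6) + (0*(3 + (2 - 1*(-1))))⁴ = (-71/22 - 6) + (0*(3 + (2 - 1*(-1))))⁴ = -203/22 + (0*(3 + (2 + 1)))⁴ = -203/22 + (0*(3 + 3))⁴ = -203/22 + (0*6)⁴ = -203/22 + 0⁴ = -203/22 + 0 = -203/22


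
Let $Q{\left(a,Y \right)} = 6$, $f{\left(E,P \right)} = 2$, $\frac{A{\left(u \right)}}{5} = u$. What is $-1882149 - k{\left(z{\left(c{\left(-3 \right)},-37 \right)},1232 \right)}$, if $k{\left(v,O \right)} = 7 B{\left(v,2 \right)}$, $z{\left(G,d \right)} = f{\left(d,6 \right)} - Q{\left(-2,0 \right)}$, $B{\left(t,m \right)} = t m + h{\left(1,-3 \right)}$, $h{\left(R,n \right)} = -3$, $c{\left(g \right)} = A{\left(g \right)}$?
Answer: $-1882072$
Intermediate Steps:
$A{\left(u \right)} = 5 u$
$c{\left(g \right)} = 5 g$
$B{\left(t,m \right)} = -3 + m t$ ($B{\left(t,m \right)} = t m - 3 = m t - 3 = -3 + m t$)
$z{\left(G,d \right)} = -4$ ($z{\left(G,d \right)} = 2 - 6 = -4$)
$k{\left(v,O \right)} = -21 + 14 v$ ($k{\left(v,O \right)} = 7 \left(-3 + 2 v\right) = -21 + 14 v$)
$-1882149 - k{\left(z{\left(c{\left(-3 \right)},-37 \right)},1232 \right)} = -1882149 - \left(-21 + 14 \left(-4\right)\right) = -1882149 - \left(-21 - 56\right) = -1882149 - -77 = -1882149 + 77 = -1882072$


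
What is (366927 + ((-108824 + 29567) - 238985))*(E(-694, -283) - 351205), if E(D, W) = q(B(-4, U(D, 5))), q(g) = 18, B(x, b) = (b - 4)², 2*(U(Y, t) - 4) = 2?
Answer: -17097539095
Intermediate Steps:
U(Y, t) = 5 (U(Y, t) = 4 + (½)*2 = 4 + 1 = 5)
B(x, b) = (-4 + b)²
E(D, W) = 18
(366927 + ((-108824 + 29567) - 238985))*(E(-694, -283) - 351205) = (366927 + ((-108824 + 29567) - 238985))*(18 - 351205) = (366927 + (-79257 - 238985))*(-351187) = (366927 - 318242)*(-351187) = 48685*(-351187) = -17097539095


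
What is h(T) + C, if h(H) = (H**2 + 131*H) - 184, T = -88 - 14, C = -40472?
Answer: -43614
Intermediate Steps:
T = -102
h(H) = -184 + H**2 + 131*H
h(T) + C = (-184 + (-102)**2 + 131*(-102)) - 40472 = (-184 + 10404 - 13362) - 40472 = -3142 - 40472 = -43614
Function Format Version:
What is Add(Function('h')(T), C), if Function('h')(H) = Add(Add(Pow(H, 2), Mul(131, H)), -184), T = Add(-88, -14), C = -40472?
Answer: -43614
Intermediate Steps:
T = -102
Function('h')(H) = Add(-184, Pow(H, 2), Mul(131, H))
Add(Function('h')(T), C) = Add(Add(-184, Pow(-102, 2), Mul(131, -102)), -40472) = Add(Add(-184, 10404, -13362), -40472) = Add(-3142, -40472) = -43614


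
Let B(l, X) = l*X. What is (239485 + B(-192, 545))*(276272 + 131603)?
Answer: 54999904375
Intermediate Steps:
B(l, X) = X*l
(239485 + B(-192, 545))*(276272 + 131603) = (239485 + 545*(-192))*(276272 + 131603) = (239485 - 104640)*407875 = 134845*407875 = 54999904375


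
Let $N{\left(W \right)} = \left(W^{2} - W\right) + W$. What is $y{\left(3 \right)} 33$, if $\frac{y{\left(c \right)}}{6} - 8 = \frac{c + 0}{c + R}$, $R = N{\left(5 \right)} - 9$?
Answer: $\frac{30690}{19} \approx 1615.3$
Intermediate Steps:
$N{\left(W \right)} = W^{2}$
$R = 16$ ($R = 5^{2} - 9 = 25 - 9 = 16$)
$y{\left(c \right)} = 48 + \frac{6 c}{16 + c}$ ($y{\left(c \right)} = 48 + 6 \frac{c + 0}{c + 16} = 48 + 6 \frac{c}{16 + c} = 48 + \frac{6 c}{16 + c}$)
$y{\left(3 \right)} 33 = \frac{6 \left(128 + 9 \cdot 3\right)}{16 + 3} \cdot 33 = \frac{6 \left(128 + 27\right)}{19} \cdot 33 = 6 \cdot \frac{1}{19} \cdot 155 \cdot 33 = \frac{930}{19} \cdot 33 = \frac{30690}{19}$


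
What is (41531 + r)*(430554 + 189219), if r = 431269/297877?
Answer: 7667559448382988/297877 ≈ 2.5741e+10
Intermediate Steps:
r = 431269/297877 (r = 431269*(1/297877) = 431269/297877 ≈ 1.4478)
(41531 + r)*(430554 + 189219) = (41531 + 431269/297877)*(430554 + 189219) = (12371560956/297877)*619773 = 7667559448382988/297877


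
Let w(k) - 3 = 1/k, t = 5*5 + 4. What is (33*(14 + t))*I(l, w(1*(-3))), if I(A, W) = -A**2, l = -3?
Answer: -12771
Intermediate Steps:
t = 29 (t = 25 + 4 = 29)
w(k) = 3 + 1/k
(33*(14 + t))*I(l, w(1*(-3))) = (33*(14 + 29))*(-1*(-3)**2) = (33*43)*(-1*9) = 1419*(-9) = -12771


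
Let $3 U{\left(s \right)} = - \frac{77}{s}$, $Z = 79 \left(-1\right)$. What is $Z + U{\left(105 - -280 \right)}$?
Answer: $- \frac{1186}{15} \approx -79.067$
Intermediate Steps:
$Z = -79$
$U{\left(s \right)} = - \frac{77}{3 s}$ ($U{\left(s \right)} = \frac{\left(-77\right) \frac{1}{s}}{3} = - \frac{77}{3 s}$)
$Z + U{\left(105 - -280 \right)} = -79 - \frac{77}{3 \left(105 - -280\right)} = -79 - \frac{77}{3 \left(105 + 280\right)} = -79 - \frac{77}{3 \cdot 385} = -79 - \frac{1}{15} = - \frac{1186}{15}$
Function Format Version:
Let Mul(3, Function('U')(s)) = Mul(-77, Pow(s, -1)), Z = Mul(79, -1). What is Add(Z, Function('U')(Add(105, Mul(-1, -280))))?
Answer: Rational(-1186, 15) ≈ -79.067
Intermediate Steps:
Z = -79
Function('U')(s) = Mul(Rational(-77, 3), Pow(s, -1)) (Function('U')(s) = Mul(Rational(1, 3), Mul(-77, Pow(s, -1))) = Mul(Rational(-77, 3), Pow(s, -1)))
Add(Z, Function('U')(Add(105, Mul(-1, -280)))) = Add(-79, Mul(Rational(-77, 3), Pow(Add(105, Mul(-1, -280)), -1))) = Add(-79, Mul(Rational(-77, 3), Pow(Add(105, 280), -1))) = Add(-79, Mul(Rational(-77, 3), Pow(385, -1))) = Add(-79, Mul(Rational(-77, 3), Rational(1, 385))) = Add(-79, Rational(-1, 15)) = Rational(-1186, 15)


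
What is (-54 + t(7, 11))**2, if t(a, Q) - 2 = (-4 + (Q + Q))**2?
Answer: 73984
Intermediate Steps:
t(a, Q) = 2 + (-4 + 2*Q)**2 (t(a, Q) = 2 + (-4 + (Q + Q))**2 = 2 + (-4 + 2*Q)**2)
(-54 + t(7, 11))**2 = (-54 + (2 + 4*(-2 + 11)**2))**2 = (-54 + (2 + 4*9**2))**2 = (-54 + (2 + 4*81))**2 = (-54 + (2 + 324))**2 = (-54 + 326)**2 = 272**2 = 73984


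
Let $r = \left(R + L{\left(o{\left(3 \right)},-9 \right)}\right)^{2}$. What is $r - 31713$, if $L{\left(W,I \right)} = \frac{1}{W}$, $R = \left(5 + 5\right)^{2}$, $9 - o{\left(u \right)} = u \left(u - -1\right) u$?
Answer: $- \frac{15834176}{729} \approx -21720.0$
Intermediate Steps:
$o{\left(u \right)} = 9 - u^{2} \left(1 + u\right)$ ($o{\left(u \right)} = 9 - u \left(u - -1\right) u = 9 - u \left(u + 1\right) u = 9 - u \left(1 + u\right) u = 9 - u^{2} \left(1 + u\right)$)
$R = 100$ ($R = 10^{2} = 100$)
$r = \frac{7284601}{729}$ ($r = \left(100 + \frac{1}{9 - 3^{2} - 3^{3}}\right)^{2} = \left(100 + \frac{1}{9 - 9 - 27}\right)^{2} = \left(100 + \frac{1}{-27}\right)^{2} = \left(100 - \frac{1}{27}\right)^{2} = \left(\frac{2699}{27}\right)^{2} = \frac{7284601}{729} \approx 9992.6$)
$r - 31713 = \frac{7284601}{729} - 31713 = - \frac{15834176}{729}$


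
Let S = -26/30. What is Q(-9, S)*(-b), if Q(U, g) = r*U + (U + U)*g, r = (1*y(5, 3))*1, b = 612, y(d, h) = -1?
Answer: -75276/5 ≈ -15055.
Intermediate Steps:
S = -13/15 (S = -26*1/30 = -13/15 ≈ -0.86667)
r = -1 (r = (1*(-1))*1 = -1*1 = -1)
Q(U, g) = -U + 2*U*g (Q(U, g) = -U + (U + U)*g = -U + (2*U)*g = -U + 2*U*g)
Q(-9, S)*(-b) = (-9*(-1 + 2*(-13/15)))*(-1*612) = -9*(-1 - 26/15)*(-612) = -9*(-41/15)*(-612) = (123/5)*(-612) = -75276/5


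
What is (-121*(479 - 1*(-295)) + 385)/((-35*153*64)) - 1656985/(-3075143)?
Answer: 854697411667/1053913008960 ≈ 0.81098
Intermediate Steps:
(-121*(479 - 1*(-295)) + 385)/((-35*153*64)) - 1656985/(-3075143) = (-121*(479 + 295) + 385)/((-5355*64)) - 1656985*(-1/3075143) = (-121*774 + 385)/(-342720) + 1656985/3075143 = (-93654 + 385)*(-1/342720) + 1656985/3075143 = -93269*(-1/342720) + 1656985/3075143 = 93269/342720 + 1656985/3075143 = 854697411667/1053913008960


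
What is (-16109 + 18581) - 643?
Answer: 1829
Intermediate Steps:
(-16109 + 18581) - 643 = 2472 - 643 = 1829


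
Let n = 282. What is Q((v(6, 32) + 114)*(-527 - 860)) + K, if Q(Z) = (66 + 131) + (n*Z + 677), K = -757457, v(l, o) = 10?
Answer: -49257199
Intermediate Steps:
Q(Z) = 874 + 282*Z (Q(Z) = (66 + 131) + (282*Z + 677) = 197 + (677 + 282*Z) = 874 + 282*Z)
Q((v(6, 32) + 114)*(-527 - 860)) + K = (874 + 282*((10 + 114)*(-527 - 860))) - 757457 = (874 + 282*(124*(-1387))) - 757457 = (874 + 282*(-171988)) - 757457 = (874 - 48500616) - 757457 = -48499742 - 757457 = -49257199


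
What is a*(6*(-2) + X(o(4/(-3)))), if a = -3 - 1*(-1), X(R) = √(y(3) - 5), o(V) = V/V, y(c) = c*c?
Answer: 20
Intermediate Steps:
y(c) = c²
o(V) = 1
X(R) = 2 (X(R) = √(3² - 5) = √(9 - 5) = √4 = 2)
a = -2 (a = -3 + 1 = -2)
a*(6*(-2) + X(o(4/(-3)))) = -2*(6*(-2) + 2) = -2*(-12 + 2) = -2*(-10) = 20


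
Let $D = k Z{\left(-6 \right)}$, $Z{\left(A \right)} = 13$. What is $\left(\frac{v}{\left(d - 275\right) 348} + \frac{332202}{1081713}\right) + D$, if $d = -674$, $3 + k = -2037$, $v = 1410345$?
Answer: $- \frac{1052818277799289}{39693097964} \approx -26524.0$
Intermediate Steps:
$k = -2040$ ($k = -3 - 2037 = -2040$)
$D = -26520$ ($D = \left(-2040\right) 13 = -26520$)
$\left(\frac{v}{\left(d - 275\right) 348} + \frac{332202}{1081713}\right) + D = \left(\frac{1410345}{\left(-674 - 275\right) 348} + \frac{332202}{1081713}\right) - 26520 = \left(\frac{1410345}{\left(-949\right) 348} + 332202 \cdot \frac{1}{1081713}\right) - 26520 = \left(\frac{1410345}{-330252} + \frac{110734}{360571}\right) - 26520 = \left(1410345 \left(- \frac{1}{330252}\right) + \frac{110734}{360571}\right) - 26520 = \left(- \frac{470115}{110084} + \frac{110734}{360571}\right) - 26520 = - \frac{157319794009}{39693097964} - 26520 = - \frac{1052818277799289}{39693097964}$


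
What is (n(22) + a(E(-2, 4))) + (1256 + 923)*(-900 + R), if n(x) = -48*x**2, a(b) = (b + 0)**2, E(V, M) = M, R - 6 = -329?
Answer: -2688133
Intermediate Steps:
R = -323 (R = 6 - 329 = -323)
a(b) = b**2
(n(22) + a(E(-2, 4))) + (1256 + 923)*(-900 + R) = (-48*22**2 + 4**2) + (1256 + 923)*(-900 - 323) = (-48*484 + 16) + 2179*(-1223) = (-23232 + 16) - 2664917 = -23216 - 2664917 = -2688133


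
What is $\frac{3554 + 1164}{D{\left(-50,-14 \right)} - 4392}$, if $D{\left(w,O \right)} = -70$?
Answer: $- \frac{2359}{2231} \approx -1.0574$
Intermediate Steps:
$\frac{3554 + 1164}{D{\left(-50,-14 \right)} - 4392} = \frac{3554 + 1164}{-70 - 4392} = \frac{4718}{-4462} = 4718 \left(- \frac{1}{4462}\right) = - \frac{2359}{2231}$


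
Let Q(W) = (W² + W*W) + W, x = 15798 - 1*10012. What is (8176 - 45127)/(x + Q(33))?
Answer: -36951/7997 ≈ -4.6206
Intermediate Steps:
x = 5786 (x = 15798 - 10012 = 5786)
Q(W) = W + 2*W² (Q(W) = (W² + W²) + W = 2*W² + W = W + 2*W²)
(8176 - 45127)/(x + Q(33)) = (8176 - 45127)/(5786 + 33*(1 + 2*33)) = -36951/(5786 + 33*(1 + 66)) = -36951/(5786 + 33*67) = -36951/(5786 + 2211) = -36951/7997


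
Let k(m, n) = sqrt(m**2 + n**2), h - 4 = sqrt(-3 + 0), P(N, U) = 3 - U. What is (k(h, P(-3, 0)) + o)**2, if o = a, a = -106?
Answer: (106 - sqrt(9 + (4 + I*sqrt(3))**2))**2 ≈ 10219.0 - 285.96*I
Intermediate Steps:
o = -106
h = 4 + I*sqrt(3) (h = 4 + sqrt(-3 + 0) = 4 + sqrt(-3) = 4 + I*sqrt(3) ≈ 4.0 + 1.732*I)
(k(h, P(-3, 0)) + o)**2 = (sqrt((4 + I*sqrt(3))**2 + (3 - 1*0)**2) - 106)**2 = (sqrt((4 + I*sqrt(3))**2 + (3 + 0)**2) - 106)**2 = (sqrt((4 + I*sqrt(3))**2 + 3**2) - 106)**2 = (sqrt((4 + I*sqrt(3))**2 + 9) - 106)**2 = (sqrt(9 + (4 + I*sqrt(3))**2) - 106)**2 = (-106 + sqrt(9 + (4 + I*sqrt(3))**2))**2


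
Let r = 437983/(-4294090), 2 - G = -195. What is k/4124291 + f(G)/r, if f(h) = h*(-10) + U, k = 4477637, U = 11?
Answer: 34696001462918381/1806369345053 ≈ 19208.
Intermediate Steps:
G = 197 (G = 2 - 1*(-195) = 2 + 195 = 197)
r = -437983/4294090 (r = 437983*(-1/4294090) = -437983/4294090 ≈ -0.10200)
f(h) = 11 - 10*h (f(h) = h*(-10) + 11 = -10*h + 11 = 11 - 10*h)
k/4124291 + f(G)/r = 4477637/4124291 + (11 - 10*197)/(-437983/4294090) = 4477637*(1/4124291) + (11 - 1970)*(-4294090/437983) = 4477637/4124291 - 1959*(-4294090/437983) = 4477637/4124291 + 8412122310/437983 = 34696001462918381/1806369345053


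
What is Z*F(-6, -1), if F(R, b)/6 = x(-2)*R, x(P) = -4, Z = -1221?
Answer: -175824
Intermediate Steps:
F(R, b) = -24*R (F(R, b) = 6*(-4*R) = -24*R)
Z*F(-6, -1) = -(-29304)*(-6) = -1221*144 = -175824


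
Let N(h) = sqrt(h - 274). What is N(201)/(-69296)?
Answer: -I*sqrt(73)/69296 ≈ -0.0001233*I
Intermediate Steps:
N(h) = sqrt(-274 + h)
N(201)/(-69296) = sqrt(-274 + 201)/(-69296) = sqrt(-73)*(-1/69296) = (I*sqrt(73))*(-1/69296) = -I*sqrt(73)/69296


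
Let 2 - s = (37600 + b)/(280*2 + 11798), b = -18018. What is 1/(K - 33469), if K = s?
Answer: -6179/206802384 ≈ -2.9879e-5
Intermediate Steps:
s = 2567/6179 (s = 2 - (37600 - 18018)/(280*2 + 11798) = 2 - 19582/(560 + 11798) = 2 - 19582/12358 = 2 - 1*9791/6179 = 2 - 9791/6179 = 2567/6179 ≈ 0.41544)
K = 2567/6179 ≈ 0.41544
1/(K - 33469) = 1/(2567/6179 - 33469) = 1/(-206802384/6179) = -6179/206802384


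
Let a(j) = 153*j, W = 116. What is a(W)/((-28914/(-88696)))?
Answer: 262362768/4819 ≈ 54443.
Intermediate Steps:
a(W)/((-28914/(-88696))) = (153*116)/((-28914/(-88696))) = 17748/((-28914*(-1/88696))) = 17748/(14457/44348) = 17748*(44348/14457) = 262362768/4819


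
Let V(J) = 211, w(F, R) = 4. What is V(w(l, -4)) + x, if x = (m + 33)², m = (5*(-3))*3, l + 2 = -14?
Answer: 355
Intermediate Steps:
l = -16 (l = -2 - 14 = -16)
m = -45 (m = -15*3 = -45)
x = 144 (x = (-45 + 33)² = (-12)² = 144)
V(w(l, -4)) + x = 211 + 144 = 355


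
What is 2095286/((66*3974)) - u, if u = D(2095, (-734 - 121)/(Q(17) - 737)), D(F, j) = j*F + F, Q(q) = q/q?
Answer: -218172118171/48260256 ≈ -4520.7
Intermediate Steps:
Q(q) = 1
D(F, j) = F + F*j (D(F, j) = F*j + F = F + F*j)
u = 3333145/736 (u = 2095*(1 + (-734 - 121)/(1 - 737)) = 2095*(1 - 855/(-736)) = 2095*(1 - 855*(-1/736)) = 2095*(1 + 855/736) = 2095*(1591/736) = 3333145/736 ≈ 4528.7)
2095286/((66*3974)) - u = 2095286/((66*3974)) - 1*3333145/736 = 2095286/262284 - 3333145/736 = 2095286*(1/262284) - 3333145/736 = 1047643/131142 - 3333145/736 = -218172118171/48260256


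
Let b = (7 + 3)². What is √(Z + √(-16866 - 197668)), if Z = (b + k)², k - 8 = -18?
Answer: √(8100 + I*√214534) ≈ 90.037 + 2.5722*I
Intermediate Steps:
k = -10 (k = 8 - 18 = -10)
b = 100 (b = 10² = 100)
Z = 8100 (Z = (100 - 10)² = 90² = 8100)
√(Z + √(-16866 - 197668)) = √(8100 + √(-16866 - 197668)) = √(8100 + √(-214534)) = √(8100 + I*√214534)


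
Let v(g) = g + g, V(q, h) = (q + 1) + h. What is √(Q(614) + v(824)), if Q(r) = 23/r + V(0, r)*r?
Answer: √142978763090/614 ≈ 615.84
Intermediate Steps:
V(q, h) = 1 + h + q (V(q, h) = (1 + q) + h = 1 + h + q)
v(g) = 2*g
Q(r) = 23/r + r*(1 + r) (Q(r) = 23/r + (1 + r + 0)*r = 23/r + (1 + r)*r = 23/r + r*(1 + r))
√(Q(614) + v(824)) = √((614 + 614² + 23/614) + 2*824) = √((614 + 376996 + 23*(1/614)) + 1648) = √((614 + 376996 + 23/614) + 1648) = √(231852563/614 + 1648) = √(232864435/614) = √142978763090/614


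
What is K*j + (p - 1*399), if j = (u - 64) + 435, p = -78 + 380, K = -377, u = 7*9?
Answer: -163715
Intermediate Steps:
u = 63
p = 302
j = 434 (j = (63 - 64) + 435 = -1 + 435 = 434)
K*j + (p - 1*399) = -377*434 + (302 - 1*399) = -163618 + (302 - 399) = -163618 - 97 = -163715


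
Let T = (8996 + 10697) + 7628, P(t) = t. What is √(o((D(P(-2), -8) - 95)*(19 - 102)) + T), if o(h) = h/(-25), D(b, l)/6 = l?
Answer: 2*√167789/5 ≈ 163.85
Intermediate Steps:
D(b, l) = 6*l
o(h) = -h/25 (o(h) = h*(-1/25) = -h/25)
T = 27321 (T = 19693 + 7628 = 27321)
√(o((D(P(-2), -8) - 95)*(19 - 102)) + T) = √(-(6*(-8) - 95)*(19 - 102)/25 + 27321) = √(-(-48 - 95)*(-83)/25 + 27321) = √(-(-143)*(-83)/25 + 27321) = √(-1/25*11869 + 27321) = √(-11869/25 + 27321) = √(671156/25) = 2*√167789/5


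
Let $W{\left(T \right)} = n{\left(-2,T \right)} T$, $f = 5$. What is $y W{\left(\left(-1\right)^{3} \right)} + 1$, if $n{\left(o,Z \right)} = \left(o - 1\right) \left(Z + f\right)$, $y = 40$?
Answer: $481$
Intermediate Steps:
$n{\left(o,Z \right)} = \left(-1 + o\right) \left(5 + Z\right)$ ($n{\left(o,Z \right)} = \left(o - 1\right) \left(Z + 5\right) = \left(-1 + o\right) \left(5 + Z\right)$)
$W{\left(T \right)} = T \left(-15 - 3 T\right)$ ($W{\left(T \right)} = \left(-5 - T + 5 \left(-2\right) + T \left(-2\right)\right) T = \left(-5 - T - 10 - 2 T\right) T = \left(-15 - 3 T\right) T = T \left(-15 - 3 T\right)$)
$y W{\left(\left(-1\right)^{3} \right)} + 1 = 40 \left(- 3 \left(-1\right)^{3} \left(5 + \left(-1\right)^{3}\right)\right) + 1 = 40 \left(\left(-3\right) \left(-1\right) \left(5 - 1\right)\right) + 1 = 40 \left(\left(-3\right) \left(-1\right) 4\right) + 1 = 40 \cdot 12 + 1 = 480 + 1 = 481$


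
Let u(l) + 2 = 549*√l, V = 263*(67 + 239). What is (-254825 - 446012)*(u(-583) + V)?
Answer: -56400558412 - 384759513*I*√583 ≈ -5.6401e+10 - 9.2902e+9*I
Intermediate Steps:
V = 80478 (V = 263*306 = 80478)
u(l) = -2 + 549*√l
(-254825 - 446012)*(u(-583) + V) = (-254825 - 446012)*((-2 + 549*√(-583)) + 80478) = -700837*((-2 + 549*(I*√583)) + 80478) = -700837*((-2 + 549*I*√583) + 80478) = -700837*(80476 + 549*I*√583) = -56400558412 - 384759513*I*√583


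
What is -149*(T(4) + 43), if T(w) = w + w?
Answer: -7599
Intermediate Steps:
T(w) = 2*w
-149*(T(4) + 43) = -149*(2*4 + 43) = -149*(8 + 43) = -149*51 = -7599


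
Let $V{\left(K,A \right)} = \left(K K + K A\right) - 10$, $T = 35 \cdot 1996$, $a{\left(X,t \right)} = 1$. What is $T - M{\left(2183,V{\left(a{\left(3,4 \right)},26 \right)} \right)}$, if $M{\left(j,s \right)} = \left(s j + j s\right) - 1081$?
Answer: $-3281$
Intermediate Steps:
$T = 69860$
$V{\left(K,A \right)} = -10 + K^{2} + A K$ ($V{\left(K,A \right)} = \left(K^{2} + A K\right) - 10 = -10 + K^{2} + A K$)
$M{\left(j,s \right)} = -1081 + 2 j s$ ($M{\left(j,s \right)} = \left(j s + j s\right) - 1081 = 2 j s - 1081 = -1081 + 2 j s$)
$T - M{\left(2183,V{\left(a{\left(3,4 \right)},26 \right)} \right)} = 69860 - \left(-1081 + 2 \cdot 2183 \left(-10 + 1^{2} + 26 \cdot 1\right)\right) = 69860 - \left(-1081 + 2 \cdot 2183 \left(-10 + 1 + 26\right)\right) = 69860 - \left(-1081 + 2 \cdot 2183 \cdot 17\right) = 69860 - \left(-1081 + 74222\right) = 69860 - 73141 = -3281$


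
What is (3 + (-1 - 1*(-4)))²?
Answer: 36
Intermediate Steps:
(3 + (-1 - 1*(-4)))² = (3 + (-1 + 4))² = (3 + 3)² = 6² = 36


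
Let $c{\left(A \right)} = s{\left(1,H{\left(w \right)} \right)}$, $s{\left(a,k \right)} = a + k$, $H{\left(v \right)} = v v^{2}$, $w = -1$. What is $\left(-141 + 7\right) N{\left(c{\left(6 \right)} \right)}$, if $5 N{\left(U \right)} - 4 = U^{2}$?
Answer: $- \frac{536}{5} \approx -107.2$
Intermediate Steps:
$H{\left(v \right)} = v^{3}$
$c{\left(A \right)} = 0$ ($c{\left(A \right)} = 1 + \left(-1\right)^{3} = 1 - 1 = 0$)
$N{\left(U \right)} = \frac{4}{5} + \frac{U^{2}}{5}$
$\left(-141 + 7\right) N{\left(c{\left(6 \right)} \right)} = \left(-141 + 7\right) \left(\frac{4}{5} + \frac{0^{2}}{5}\right) = - 134 \left(\frac{4}{5} + \frac{1}{5} \cdot 0\right) = - 134 \left(\frac{4}{5} + 0\right) = \left(-134\right) \frac{4}{5} = - \frac{536}{5}$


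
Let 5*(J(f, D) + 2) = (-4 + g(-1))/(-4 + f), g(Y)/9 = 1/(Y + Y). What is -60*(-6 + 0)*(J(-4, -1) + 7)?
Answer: 3753/2 ≈ 1876.5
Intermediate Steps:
g(Y) = 9/(2*Y) (g(Y) = 9/(Y + Y) = 9/((2*Y)) = 9*(1/(2*Y)) = 9/(2*Y))
J(f, D) = -2 - 17/(10*(-4 + f)) (J(f, D) = -2 + ((-4 + (9/2)/(-1))/(-4 + f))/5 = -2 + ((-4 + (9/2)*(-1))/(-4 + f))/5 = -2 + ((-4 - 9/2)/(-4 + f))/5 = -2 + (-17/(2*(-4 + f)))/5 = -2 - 17/(10*(-4 + f)))
-60*(-6 + 0)*(J(-4, -1) + 7) = -60*(-6 + 0)*((63 - 20*(-4))/(10*(-4 - 4)) + 7) = -(-360)*((⅒)*(63 + 80)/(-8) + 7) = -(-360)*((⅒)*(-⅛)*143 + 7) = -(-360)*(-143/80 + 7) = -(-360)*417/80 = -60*(-1251/40) = 3753/2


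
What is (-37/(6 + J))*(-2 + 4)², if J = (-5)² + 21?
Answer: -37/13 ≈ -2.8462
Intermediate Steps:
J = 46 (J = 25 + 21 = 46)
(-37/(6 + J))*(-2 + 4)² = (-37/(6 + 46))*(-2 + 4)² = -37/52*2² = -37*1/52*4 = -37/52*4 = -37/13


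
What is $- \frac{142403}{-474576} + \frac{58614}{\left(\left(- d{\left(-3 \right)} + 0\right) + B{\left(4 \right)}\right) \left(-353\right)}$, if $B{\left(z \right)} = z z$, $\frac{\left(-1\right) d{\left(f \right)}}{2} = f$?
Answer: $- \frac{13657057537}{837626640} \approx -16.304$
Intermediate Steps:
$d{\left(f \right)} = - 2 f$
$B{\left(z \right)} = z^{2}$
$- \frac{142403}{-474576} + \frac{58614}{\left(\left(- d{\left(-3 \right)} + 0\right) + B{\left(4 \right)}\right) \left(-353\right)} = - \frac{142403}{-474576} + \frac{58614}{\left(\left(- \left(-2\right) \left(-3\right) + 0\right) + 4^{2}\right) \left(-353\right)} = \left(-142403\right) \left(- \frac{1}{474576}\right) + \frac{58614}{\left(\left(\left(-1\right) 6 + 0\right) + 16\right) \left(-353\right)} = \frac{142403}{474576} + \frac{58614}{\left(\left(-6 + 0\right) + 16\right) \left(-353\right)} = \frac{142403}{474576} + \frac{58614}{\left(-6 + 16\right) \left(-353\right)} = \frac{142403}{474576} + \frac{58614}{10 \left(-353\right)} = \frac{142403}{474576} + \frac{58614}{-3530} = \frac{142403}{474576} + 58614 \left(- \frac{1}{3530}\right) = \frac{142403}{474576} - \frac{29307}{1765} = - \frac{13657057537}{837626640}$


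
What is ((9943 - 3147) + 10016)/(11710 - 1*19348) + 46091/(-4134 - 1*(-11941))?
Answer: 36798629/9938311 ≈ 3.7027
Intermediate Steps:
((9943 - 3147) + 10016)/(11710 - 1*19348) + 46091/(-4134 - 1*(-11941)) = (6796 + 10016)/(11710 - 19348) + 46091/(-4134 + 11941) = 16812/(-7638) + 46091/7807 = 16812*(-1/7638) + 46091*(1/7807) = -2802/1273 + 46091/7807 = 36798629/9938311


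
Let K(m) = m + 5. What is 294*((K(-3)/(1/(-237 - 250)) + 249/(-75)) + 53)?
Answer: -6793752/25 ≈ -2.7175e+5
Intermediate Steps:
K(m) = 5 + m
294*((K(-3)/(1/(-237 - 250)) + 249/(-75)) + 53) = 294*(((5 - 3)/(1/(-237 - 250)) + 249/(-75)) + 53) = 294*((2/(1/(-487)) + 249*(-1/75)) + 53) = 294*((2/(-1/487) - 83/25) + 53) = 294*((2*(-487) - 83/25) + 53) = 294*((-974 - 83/25) + 53) = 294*(-24433/25 + 53) = 294*(-23108/25) = -6793752/25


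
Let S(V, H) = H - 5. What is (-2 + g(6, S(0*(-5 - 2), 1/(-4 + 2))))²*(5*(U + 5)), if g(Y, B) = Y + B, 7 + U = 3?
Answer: 45/4 ≈ 11.250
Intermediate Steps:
U = -4 (U = -7 + 3 = -4)
S(V, H) = -5 + H
g(Y, B) = B + Y
(-2 + g(6, S(0*(-5 - 2), 1/(-4 + 2))))²*(5*(U + 5)) = (-2 + ((-5 + 1/(-4 + 2)) + 6))²*(5*(-4 + 5)) = (-2 + ((-5 + 1/(-2)) + 6))²*(5*1) = (-2 + ((-5 - ½) + 6))²*5 = (-2 + (-11/2 + 6))²*5 = (-2 + ½)²*5 = (-3/2)²*5 = (9/4)*5 = 45/4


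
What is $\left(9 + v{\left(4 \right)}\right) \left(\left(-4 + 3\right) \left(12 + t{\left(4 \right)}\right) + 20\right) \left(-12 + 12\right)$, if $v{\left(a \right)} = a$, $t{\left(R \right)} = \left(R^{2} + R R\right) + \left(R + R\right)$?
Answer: $0$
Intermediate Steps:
$t{\left(R \right)} = 2 R + 2 R^{2}$ ($t{\left(R \right)} = \left(R^{2} + R^{2}\right) + 2 R = 2 R^{2} + 2 R = 2 R + 2 R^{2}$)
$\left(9 + v{\left(4 \right)}\right) \left(\left(-4 + 3\right) \left(12 + t{\left(4 \right)}\right) + 20\right) \left(-12 + 12\right) = \left(9 + 4\right) \left(\left(-4 + 3\right) \left(12 + 2 \cdot 4 \left(1 + 4\right)\right) + 20\right) \left(-12 + 12\right) = 13 \left(- (12 + 2 \cdot 4 \cdot 5) + 20\right) 0 = 13 \left(- (12 + 40) + 20\right) 0 = 13 \left(\left(-1\right) 52 + 20\right) 0 = 13 \left(-52 + 20\right) 0 = 13 \left(\left(-32\right) 0\right) = 13 \cdot 0 = 0$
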